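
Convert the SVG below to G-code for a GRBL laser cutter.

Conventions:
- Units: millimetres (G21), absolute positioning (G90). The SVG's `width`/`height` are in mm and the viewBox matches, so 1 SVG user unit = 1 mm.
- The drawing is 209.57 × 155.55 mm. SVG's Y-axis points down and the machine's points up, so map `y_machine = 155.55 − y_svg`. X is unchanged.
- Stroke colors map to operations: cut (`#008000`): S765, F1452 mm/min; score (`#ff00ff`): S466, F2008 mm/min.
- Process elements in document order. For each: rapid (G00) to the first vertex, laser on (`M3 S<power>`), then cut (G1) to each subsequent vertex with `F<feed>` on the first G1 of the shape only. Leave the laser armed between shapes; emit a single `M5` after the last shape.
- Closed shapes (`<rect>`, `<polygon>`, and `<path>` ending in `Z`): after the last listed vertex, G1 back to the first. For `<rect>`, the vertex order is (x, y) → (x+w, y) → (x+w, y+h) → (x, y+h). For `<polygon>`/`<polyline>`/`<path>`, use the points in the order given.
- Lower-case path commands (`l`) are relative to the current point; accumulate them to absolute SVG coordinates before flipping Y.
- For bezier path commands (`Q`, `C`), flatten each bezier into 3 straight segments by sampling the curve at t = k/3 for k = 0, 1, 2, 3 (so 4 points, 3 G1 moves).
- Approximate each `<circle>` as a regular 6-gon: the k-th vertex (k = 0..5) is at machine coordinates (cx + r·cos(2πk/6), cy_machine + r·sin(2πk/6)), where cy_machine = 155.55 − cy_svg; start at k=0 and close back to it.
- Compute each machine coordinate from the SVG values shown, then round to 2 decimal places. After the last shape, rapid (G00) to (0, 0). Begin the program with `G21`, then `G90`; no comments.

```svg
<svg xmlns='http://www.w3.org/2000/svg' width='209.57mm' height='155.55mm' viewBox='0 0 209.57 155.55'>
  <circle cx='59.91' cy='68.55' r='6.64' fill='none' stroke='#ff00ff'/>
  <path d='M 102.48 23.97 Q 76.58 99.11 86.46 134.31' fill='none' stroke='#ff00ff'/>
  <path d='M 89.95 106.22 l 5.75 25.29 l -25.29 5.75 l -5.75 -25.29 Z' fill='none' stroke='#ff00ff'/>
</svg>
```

G21
G90
G00 X66.55 Y87.00
M3 S466
G1 X63.23 Y92.75 F2008
G1 X56.59 Y92.75
G1 X53.27 Y87.00
G1 X56.59 Y81.25
G1 X63.23 Y81.25
G1 X66.55 Y87.00
G00 X102.48 Y131.58
M3 S466
G1 X89.19 Y85.92 F2008
G1 X83.85 Y49.14
G1 X86.46 Y21.24
G00 X89.95 Y49.33
M3 S466
G1 X95.70 Y24.04 F2008
G1 X70.41 Y18.29
G1 X64.66 Y43.58
G1 X89.95 Y49.33
M5
G00 X0.00 Y0.00

Since the viewBox matches the mm dimensions, user units are millimetres directly. The only transform is the Y-flip y_m = 155.55 − y_svg.

Shape 1 is a circle drawn with `<circle>`. Its stroke #ff00ff means score at S466, F2008. After flipping Y the toolpath is (66.55,87.00) → (63.23,92.75) → (56.59,92.75) → (53.27,87.00) → (56.59,81.25) → (63.23,81.25) → (66.55,87.00), returning to the start.

Shape 2 is a quadratic bezier drawn with `<path>`. Its stroke #ff00ff means score at S466, F2008. After flipping Y the toolpath is (102.48,131.58) → (89.19,85.92) → (83.85,49.14) → (86.46,21.24).

Shape 3 is a regular polygon drawn with `<path>`. Its stroke #ff00ff means score at S466, F2008. After flipping Y the toolpath is (89.95,49.33) → (95.70,24.04) → (70.41,18.29) → (64.66,43.58) → (89.95,49.33), returning to the start.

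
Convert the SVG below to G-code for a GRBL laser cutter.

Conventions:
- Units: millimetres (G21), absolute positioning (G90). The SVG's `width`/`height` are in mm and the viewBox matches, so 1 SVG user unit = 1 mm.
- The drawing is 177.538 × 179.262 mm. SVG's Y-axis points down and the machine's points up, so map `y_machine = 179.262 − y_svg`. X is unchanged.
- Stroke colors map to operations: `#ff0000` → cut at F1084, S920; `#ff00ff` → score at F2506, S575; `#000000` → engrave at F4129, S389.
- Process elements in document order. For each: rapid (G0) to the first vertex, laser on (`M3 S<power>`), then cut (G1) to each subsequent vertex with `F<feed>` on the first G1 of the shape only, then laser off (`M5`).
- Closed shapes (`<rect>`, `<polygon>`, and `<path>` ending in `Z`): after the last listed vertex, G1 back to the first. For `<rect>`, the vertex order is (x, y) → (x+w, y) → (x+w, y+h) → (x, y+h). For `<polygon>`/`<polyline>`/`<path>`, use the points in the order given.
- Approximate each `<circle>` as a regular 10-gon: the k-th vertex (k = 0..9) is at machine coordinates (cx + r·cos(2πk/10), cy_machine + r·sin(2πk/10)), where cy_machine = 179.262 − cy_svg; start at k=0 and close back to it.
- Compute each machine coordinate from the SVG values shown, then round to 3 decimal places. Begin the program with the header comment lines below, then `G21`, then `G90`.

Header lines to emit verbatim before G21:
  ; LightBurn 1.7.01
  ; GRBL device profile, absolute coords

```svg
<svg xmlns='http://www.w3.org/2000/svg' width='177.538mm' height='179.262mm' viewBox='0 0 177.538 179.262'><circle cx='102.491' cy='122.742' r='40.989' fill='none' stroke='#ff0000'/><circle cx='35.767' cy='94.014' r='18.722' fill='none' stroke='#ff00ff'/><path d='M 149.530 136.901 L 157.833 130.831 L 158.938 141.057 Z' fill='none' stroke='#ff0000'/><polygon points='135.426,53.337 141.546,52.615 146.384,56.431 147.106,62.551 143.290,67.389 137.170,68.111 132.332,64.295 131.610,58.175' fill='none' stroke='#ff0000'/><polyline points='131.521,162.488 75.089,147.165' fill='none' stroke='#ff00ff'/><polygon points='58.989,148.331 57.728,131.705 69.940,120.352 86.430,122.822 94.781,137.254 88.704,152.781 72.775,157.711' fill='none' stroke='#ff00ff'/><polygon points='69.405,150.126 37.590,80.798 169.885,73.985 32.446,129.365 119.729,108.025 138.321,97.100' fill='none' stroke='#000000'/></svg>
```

; LightBurn 1.7.01
; GRBL device profile, absolute coords
G21
G90
G0 X143.480 Y56.520
M3 S920
G1 X135.652 Y80.613 F1084
G1 X115.157 Y95.503
G1 X89.825 Y95.503
G1 X69.330 Y80.613
G1 X61.502 Y56.520
G1 X69.330 Y32.427
G1 X89.825 Y17.537
G1 X115.157 Y17.537
G1 X135.652 Y32.427
G1 X143.480 Y56.520
M5
G0 X54.489 Y85.248
M3 S575
G1 X50.913 Y96.253 F2506
G1 X41.552 Y103.054
G1 X29.982 Y103.054
G1 X20.621 Y96.253
G1 X17.045 Y85.248
G1 X20.621 Y74.243
G1 X29.982 Y67.442
G1 X41.552 Y67.442
G1 X50.913 Y74.243
G1 X54.489 Y85.248
M5
G0 X149.530 Y42.361
M3 S920
G1 X157.833 Y48.431 F1084
G1 X158.938 Y38.205
G1 X149.530 Y42.361
M5
G0 X135.426 Y125.925
M3 S920
G1 X141.546 Y126.647 F1084
G1 X146.384 Y122.831
G1 X147.106 Y116.711
G1 X143.290 Y111.873
G1 X137.170 Y111.151
G1 X132.332 Y114.967
G1 X131.610 Y121.087
G1 X135.426 Y125.925
M5
G0 X131.521 Y16.774
M3 S575
G1 X75.089 Y32.097 F2506
M5
G0 X58.989 Y30.931
M3 S575
G1 X57.728 Y47.557 F2506
G1 X69.940 Y58.910
G1 X86.430 Y56.440
G1 X94.781 Y42.008
G1 X88.704 Y26.481
G1 X72.775 Y21.551
G1 X58.989 Y30.931
M5
G0 X69.405 Y29.136
M3 S389
G1 X37.590 Y98.464 F4129
G1 X169.885 Y105.277
G1 X32.446 Y49.897
G1 X119.729 Y71.237
G1 X138.321 Y82.162
G1 X69.405 Y29.136
M5

Since the viewBox matches the mm dimensions, user units are millimetres directly. The only transform is the Y-flip y_m = 179.262 − y_svg.

Shape 1 is a circle drawn with `<circle>`. Its stroke #ff0000 means cut at S920, F1084. After flipping Y the toolpath is (143.480,56.520) → (135.652,80.613) → (115.157,95.503) → (89.825,95.503) → (69.330,80.613) → (61.502,56.520) → (69.330,32.427) → (89.825,17.537) → (115.157,17.537) → (135.652,32.427) → (143.480,56.520), returning to the start.

Shape 2 is a circle drawn with `<circle>`. Its stroke #ff00ff means score at S575, F2506. After flipping Y the toolpath is (54.489,85.248) → (50.913,96.253) → (41.552,103.054) → (29.982,103.054) → (20.621,96.253) → (17.045,85.248) → (20.621,74.243) → (29.982,67.442) → (41.552,67.442) → (50.913,74.243) → (54.489,85.248), returning to the start.

Shape 3 is a regular polygon drawn with `<path>`. Its stroke #ff0000 means cut at S920, F1084. After flipping Y the toolpath is (149.530,42.361) → (157.833,48.431) → (158.938,38.205) → (149.530,42.361), returning to the start.

Shape 4 is a regular polygon drawn with `<polygon>`. Its stroke #ff0000 means cut at S920, F1084. After flipping Y the toolpath is (135.426,125.925) → (141.546,126.647) → (146.384,122.831) → (147.106,116.711) → (143.290,111.873) → (137.170,111.151) → (132.332,114.967) → (131.610,121.087) → (135.426,125.925), returning to the start.

Shape 5 is a line segment drawn with `<polyline>`. Its stroke #ff00ff means score at S575, F2506. After flipping Y the toolpath is (131.521,16.774) → (75.089,32.097).

Shape 6 is a regular polygon drawn with `<polygon>`. Its stroke #ff00ff means score at S575, F2506. After flipping Y the toolpath is (58.989,30.931) → (57.728,47.557) → (69.940,58.910) → (86.430,56.440) → (94.781,42.008) → (88.704,26.481) → (72.775,21.551) → (58.989,30.931), returning to the start.

Shape 7 is a closed polygon drawn with `<polygon>`. Its stroke #000000 means engrave at S389, F4129. After flipping Y the toolpath is (69.405,29.136) → (37.590,98.464) → (169.885,105.277) → (32.446,49.897) → (119.729,71.237) → (138.321,82.162) → (69.405,29.136), returning to the start.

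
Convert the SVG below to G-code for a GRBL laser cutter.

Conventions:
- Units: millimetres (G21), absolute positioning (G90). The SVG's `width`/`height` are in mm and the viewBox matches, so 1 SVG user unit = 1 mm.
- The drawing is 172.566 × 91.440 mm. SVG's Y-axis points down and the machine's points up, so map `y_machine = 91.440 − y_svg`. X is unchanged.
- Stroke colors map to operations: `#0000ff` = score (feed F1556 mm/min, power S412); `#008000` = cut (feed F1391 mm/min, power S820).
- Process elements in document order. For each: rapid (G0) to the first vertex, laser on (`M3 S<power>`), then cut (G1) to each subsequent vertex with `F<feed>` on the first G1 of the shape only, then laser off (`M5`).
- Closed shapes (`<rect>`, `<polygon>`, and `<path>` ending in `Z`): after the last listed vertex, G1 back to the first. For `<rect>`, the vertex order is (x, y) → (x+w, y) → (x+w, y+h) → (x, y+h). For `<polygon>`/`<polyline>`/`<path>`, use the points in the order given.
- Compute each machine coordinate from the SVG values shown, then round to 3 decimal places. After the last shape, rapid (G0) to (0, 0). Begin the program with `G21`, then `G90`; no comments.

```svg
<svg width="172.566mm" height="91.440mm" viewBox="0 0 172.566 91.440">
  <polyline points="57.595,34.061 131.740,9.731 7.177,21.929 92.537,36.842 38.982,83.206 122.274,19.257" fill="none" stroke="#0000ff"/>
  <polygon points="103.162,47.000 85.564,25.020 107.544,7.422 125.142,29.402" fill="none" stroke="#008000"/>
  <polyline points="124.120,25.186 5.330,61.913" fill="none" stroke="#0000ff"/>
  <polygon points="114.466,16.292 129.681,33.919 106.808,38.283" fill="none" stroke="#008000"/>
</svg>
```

1 u = 1 mm; y_m = 91.440 − y.

[1] `<polyline>` open polyline, #0000ff→score S412 F1556: (57.595,57.379) → (131.740,81.709) → (7.177,69.511) → (92.537,54.598) → (38.982,8.234) → (122.274,72.183)

[2] `<polygon>` regular polygon, #008000→cut S820 F1391: (103.162,44.440) → (85.564,66.420) → (107.544,84.018) → (125.142,62.038) → (103.162,44.440) (closed)

[3] `<polyline>` line segment, #0000ff→score S412 F1556: (124.120,66.254) → (5.330,29.527)

[4] `<polygon>` regular polygon, #008000→cut S820 F1391: (114.466,75.148) → (129.681,57.521) → (106.808,53.157) → (114.466,75.148) (closed)

G21
G90
G0 X57.595 Y57.379
M3 S412
G1 X131.740 Y81.709 F1556
G1 X7.177 Y69.511
G1 X92.537 Y54.598
G1 X38.982 Y8.234
G1 X122.274 Y72.183
M5
G0 X103.162 Y44.440
M3 S820
G1 X85.564 Y66.420 F1391
G1 X107.544 Y84.018
G1 X125.142 Y62.038
G1 X103.162 Y44.440
M5
G0 X124.120 Y66.254
M3 S412
G1 X5.330 Y29.527 F1556
M5
G0 X114.466 Y75.148
M3 S820
G1 X129.681 Y57.521 F1391
G1 X106.808 Y53.157
G1 X114.466 Y75.148
M5
G0 X0.000 Y0.000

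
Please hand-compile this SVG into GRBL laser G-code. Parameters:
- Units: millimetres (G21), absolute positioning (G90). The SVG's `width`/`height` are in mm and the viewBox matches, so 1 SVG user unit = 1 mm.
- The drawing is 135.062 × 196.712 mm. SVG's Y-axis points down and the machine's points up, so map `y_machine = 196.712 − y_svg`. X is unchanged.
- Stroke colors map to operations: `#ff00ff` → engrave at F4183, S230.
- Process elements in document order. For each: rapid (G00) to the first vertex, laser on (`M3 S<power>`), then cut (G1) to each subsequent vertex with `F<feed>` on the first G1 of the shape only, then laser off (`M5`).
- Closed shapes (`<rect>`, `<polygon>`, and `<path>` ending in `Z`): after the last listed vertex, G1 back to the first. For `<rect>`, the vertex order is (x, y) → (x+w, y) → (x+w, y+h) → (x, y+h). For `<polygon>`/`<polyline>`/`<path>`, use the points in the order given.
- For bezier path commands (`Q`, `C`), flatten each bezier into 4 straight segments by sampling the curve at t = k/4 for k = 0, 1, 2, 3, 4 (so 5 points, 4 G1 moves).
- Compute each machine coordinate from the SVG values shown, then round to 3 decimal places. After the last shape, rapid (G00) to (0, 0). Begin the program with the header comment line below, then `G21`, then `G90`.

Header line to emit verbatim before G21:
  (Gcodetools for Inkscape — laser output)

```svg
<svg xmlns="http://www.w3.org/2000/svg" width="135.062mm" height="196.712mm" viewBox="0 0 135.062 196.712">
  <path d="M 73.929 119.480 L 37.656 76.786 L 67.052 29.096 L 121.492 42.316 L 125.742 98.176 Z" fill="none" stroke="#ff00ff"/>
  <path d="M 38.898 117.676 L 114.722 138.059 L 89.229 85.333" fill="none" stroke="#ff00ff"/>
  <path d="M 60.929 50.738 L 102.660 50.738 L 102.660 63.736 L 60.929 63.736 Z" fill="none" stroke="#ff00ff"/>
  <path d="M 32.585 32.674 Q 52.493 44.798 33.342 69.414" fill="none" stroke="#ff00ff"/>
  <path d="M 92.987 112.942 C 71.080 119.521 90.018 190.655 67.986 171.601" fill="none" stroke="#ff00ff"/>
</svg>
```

(Gcodetools for Inkscape — laser output)
G21
G90
G00 X73.929 Y77.232
M3 S230
G1 X37.656 Y119.926 F4183
G1 X67.052 Y167.616
G1 X121.492 Y154.396
G1 X125.742 Y98.536
G1 X73.929 Y77.232
M5
G00 X38.898 Y79.036
M3 S230
G1 X114.722 Y58.653 F4183
G1 X89.229 Y111.379
M5
G00 X60.929 Y145.974
M3 S230
G1 X102.660 Y145.974 F4183
G1 X102.660 Y132.976
G1 X60.929 Y132.976
G1 X60.929 Y145.974
M5
G00 X32.585 Y164.038
M3 S230
G1 X40.098 Y157.195 F4183
G1 X42.728 Y148.791
G1 X40.476 Y138.825
G1 X33.342 Y127.298
M5
G00 X92.987 Y83.770
M3 S230
G1 X82.937 Y69.150 F4183
G1 X80.533 Y44.828
G1 X78.106 Y25.313
G1 X67.986 Y25.111
M5
G00 X0.000 Y0.000

Since the viewBox matches the mm dimensions, user units are millimetres directly. The only transform is the Y-flip y_m = 196.712 − y_svg.

Shape 1 is a regular polygon drawn with `<path>`. Its stroke #ff00ff means engrave at S230, F4183. After flipping Y the toolpath is (73.929,77.232) → (37.656,119.926) → (67.052,167.616) → (121.492,154.396) → (125.742,98.536) → (73.929,77.232), returning to the start.

Shape 2 is a open polyline drawn with `<path>`. Its stroke #ff00ff means engrave at S230, F4183. After flipping Y the toolpath is (38.898,79.036) → (114.722,58.653) → (89.229,111.379).

Shape 3 is a rectangle drawn with `<path>`. Its stroke #ff00ff means engrave at S230, F4183. After flipping Y the toolpath is (60.929,145.974) → (102.660,145.974) → (102.660,132.976) → (60.929,132.976) → (60.929,145.974), returning to the start.

Shape 4 is a quadratic bezier drawn with `<path>`. Its stroke #ff00ff means engrave at S230, F4183. After flipping Y the toolpath is (32.585,164.038) → (40.098,157.195) → (42.728,148.791) → (40.476,138.825) → (33.342,127.298).

Shape 5 is a cubic bezier drawn with `<path>`. Its stroke #ff00ff means engrave at S230, F4183. After flipping Y the toolpath is (92.987,83.770) → (82.937,69.150) → (80.533,44.828) → (78.106,25.313) → (67.986,25.111).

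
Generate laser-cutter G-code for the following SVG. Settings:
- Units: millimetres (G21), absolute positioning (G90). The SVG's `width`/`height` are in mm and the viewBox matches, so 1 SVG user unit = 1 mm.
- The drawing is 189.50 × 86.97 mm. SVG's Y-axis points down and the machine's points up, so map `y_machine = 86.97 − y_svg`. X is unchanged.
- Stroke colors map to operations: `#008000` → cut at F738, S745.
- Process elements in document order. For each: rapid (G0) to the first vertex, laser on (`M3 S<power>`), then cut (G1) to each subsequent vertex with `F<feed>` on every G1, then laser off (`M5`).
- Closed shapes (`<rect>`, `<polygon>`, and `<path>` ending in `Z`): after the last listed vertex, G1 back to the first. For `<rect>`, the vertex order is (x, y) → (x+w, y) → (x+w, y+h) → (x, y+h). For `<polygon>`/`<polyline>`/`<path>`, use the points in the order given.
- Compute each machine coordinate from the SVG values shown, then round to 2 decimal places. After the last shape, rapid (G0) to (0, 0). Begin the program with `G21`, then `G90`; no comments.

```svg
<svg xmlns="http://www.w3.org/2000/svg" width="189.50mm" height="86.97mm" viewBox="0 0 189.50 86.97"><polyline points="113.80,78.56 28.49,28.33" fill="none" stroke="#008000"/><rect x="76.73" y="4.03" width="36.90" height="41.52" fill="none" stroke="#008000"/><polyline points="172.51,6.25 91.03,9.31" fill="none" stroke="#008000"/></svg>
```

G21
G90
G0 X113.80 Y8.41
M3 S745
G1 X28.49 Y58.64 F738
M5
G0 X76.73 Y82.94
M3 S745
G1 X113.63 Y82.94 F738
G1 X113.63 Y41.42 F738
G1 X76.73 Y41.42 F738
G1 X76.73 Y82.94 F738
M5
G0 X172.51 Y80.72
M3 S745
G1 X91.03 Y77.66 F738
M5
G0 X0.00 Y0.00

Since the viewBox matches the mm dimensions, user units are millimetres directly. The only transform is the Y-flip y_m = 86.97 − y_svg.

Shape 1 is a line segment drawn with `<polyline>`. Its stroke #008000 means cut at S745, F738. After flipping Y the toolpath is (113.80,8.41) → (28.49,58.64).

Shape 2 is a rectangle drawn with `<rect>`. Its stroke #008000 means cut at S745, F738. After flipping Y the toolpath is (76.73,82.94) → (113.63,82.94) → (113.63,41.42) → (76.73,41.42) → (76.73,82.94), returning to the start.

Shape 3 is a line segment drawn with `<polyline>`. Its stroke #008000 means cut at S745, F738. After flipping Y the toolpath is (172.51,80.72) → (91.03,77.66).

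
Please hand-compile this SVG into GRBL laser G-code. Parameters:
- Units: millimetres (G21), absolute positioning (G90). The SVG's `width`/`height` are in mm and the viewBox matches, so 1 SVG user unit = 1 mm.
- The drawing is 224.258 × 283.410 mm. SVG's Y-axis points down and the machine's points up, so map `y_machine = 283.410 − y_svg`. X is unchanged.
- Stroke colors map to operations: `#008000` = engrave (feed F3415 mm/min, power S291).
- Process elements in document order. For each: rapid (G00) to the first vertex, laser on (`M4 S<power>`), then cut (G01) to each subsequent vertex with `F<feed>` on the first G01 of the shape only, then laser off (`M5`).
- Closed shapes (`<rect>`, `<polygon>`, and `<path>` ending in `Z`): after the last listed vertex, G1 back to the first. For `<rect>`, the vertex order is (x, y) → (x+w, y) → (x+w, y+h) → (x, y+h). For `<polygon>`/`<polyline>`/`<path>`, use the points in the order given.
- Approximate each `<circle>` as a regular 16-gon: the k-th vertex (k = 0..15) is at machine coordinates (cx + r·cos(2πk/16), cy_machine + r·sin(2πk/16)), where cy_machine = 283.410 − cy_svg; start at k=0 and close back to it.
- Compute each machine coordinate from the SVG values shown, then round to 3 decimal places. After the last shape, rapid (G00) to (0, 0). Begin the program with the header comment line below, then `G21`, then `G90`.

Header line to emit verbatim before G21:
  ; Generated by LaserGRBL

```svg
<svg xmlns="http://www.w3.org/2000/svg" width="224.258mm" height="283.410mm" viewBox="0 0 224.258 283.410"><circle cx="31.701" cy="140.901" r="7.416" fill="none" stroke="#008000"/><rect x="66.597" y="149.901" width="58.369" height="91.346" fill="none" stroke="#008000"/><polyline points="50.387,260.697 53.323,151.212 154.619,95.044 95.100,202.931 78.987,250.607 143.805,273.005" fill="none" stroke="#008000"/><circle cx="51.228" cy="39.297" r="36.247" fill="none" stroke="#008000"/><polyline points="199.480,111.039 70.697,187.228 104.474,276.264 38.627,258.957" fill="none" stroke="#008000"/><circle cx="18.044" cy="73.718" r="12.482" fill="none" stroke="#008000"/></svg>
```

viewBox `0 0 224.258 283.410` with mm width/height → 1 unit = 1 mm. Flip: y_m = 283.410 − y_svg.

**Shape 1** — `<circle>` circle, stroke `#008000` → engrave (S291, F3415). Machine vertices: (39.117,142.509) → (38.552,145.347) → (36.945,147.753) → (34.539,149.360) → (31.701,149.925) → (28.863,149.360) → (26.457,147.753) → (24.850,145.347) → (24.285,142.509) → (24.850,139.671) → (26.457,137.265) → (28.863,135.658) → (31.701,135.093) → (34.539,135.658) → (36.945,137.265) → (38.552,139.671) → (39.117,142.509). Closed: final G1 returns to the first vertex.

**Shape 2** — `<rect>` rectangle, stroke `#008000` → engrave (S291, F3415). Machine vertices: (66.597,133.509) → (124.966,133.509) → (124.966,42.163) → (66.597,42.163) → (66.597,133.509). Closed: final G1 returns to the first vertex.

**Shape 3** — `<polyline>` open polyline, stroke `#008000` → engrave (S291, F3415). Machine vertices: (50.387,22.713) → (53.323,132.198) → (154.619,188.366) → (95.100,80.479) → (78.987,32.803) → (143.805,10.405). Open path.

**Shape 4** — `<circle>` circle, stroke `#008000` → engrave (S291, F3415). Machine vertices: (87.475,244.113) → (84.716,257.984) → (76.858,269.743) → (65.099,277.601) → (51.228,280.360) → (37.357,277.601) → (25.598,269.743) → (17.740,257.984) → (14.981,244.113) → (17.740,230.242) → (25.598,218.483) → (37.357,210.625) → (51.228,207.866) → (65.099,210.625) → (76.858,218.483) → (84.716,230.242) → (87.475,244.113). Closed: final G1 returns to the first vertex.

**Shape 5** — `<polyline>` open polyline, stroke `#008000` → engrave (S291, F3415). Machine vertices: (199.480,172.371) → (70.697,96.182) → (104.474,7.146) → (38.627,24.453). Open path.

**Shape 6** — `<circle>` circle, stroke `#008000` → engrave (S291, F3415). Machine vertices: (30.526,209.692) → (29.576,214.469) → (26.870,218.518) → (22.821,221.224) → (18.044,222.174) → (13.267,221.224) → (9.218,218.518) → (6.512,214.469) → (5.562,209.692) → (6.512,204.915) → (9.218,200.866) → (13.267,198.160) → (18.044,197.210) → (22.821,198.160) → (26.870,200.866) → (29.576,204.915) → (30.526,209.692). Closed: final G1 returns to the first vertex.

; Generated by LaserGRBL
G21
G90
G00 X39.117 Y142.509
M4 S291
G01 X38.552 Y145.347 F3415
G01 X36.945 Y147.753
G01 X34.539 Y149.360
G01 X31.701 Y149.925
G01 X28.863 Y149.360
G01 X26.457 Y147.753
G01 X24.850 Y145.347
G01 X24.285 Y142.509
G01 X24.850 Y139.671
G01 X26.457 Y137.265
G01 X28.863 Y135.658
G01 X31.701 Y135.093
G01 X34.539 Y135.658
G01 X36.945 Y137.265
G01 X38.552 Y139.671
G01 X39.117 Y142.509
M5
G00 X66.597 Y133.509
M4 S291
G01 X124.966 Y133.509 F3415
G01 X124.966 Y42.163
G01 X66.597 Y42.163
G01 X66.597 Y133.509
M5
G00 X50.387 Y22.713
M4 S291
G01 X53.323 Y132.198 F3415
G01 X154.619 Y188.366
G01 X95.100 Y80.479
G01 X78.987 Y32.803
G01 X143.805 Y10.405
M5
G00 X87.475 Y244.113
M4 S291
G01 X84.716 Y257.984 F3415
G01 X76.858 Y269.743
G01 X65.099 Y277.601
G01 X51.228 Y280.360
G01 X37.357 Y277.601
G01 X25.598 Y269.743
G01 X17.740 Y257.984
G01 X14.981 Y244.113
G01 X17.740 Y230.242
G01 X25.598 Y218.483
G01 X37.357 Y210.625
G01 X51.228 Y207.866
G01 X65.099 Y210.625
G01 X76.858 Y218.483
G01 X84.716 Y230.242
G01 X87.475 Y244.113
M5
G00 X199.480 Y172.371
M4 S291
G01 X70.697 Y96.182 F3415
G01 X104.474 Y7.146
G01 X38.627 Y24.453
M5
G00 X30.526 Y209.692
M4 S291
G01 X29.576 Y214.469 F3415
G01 X26.870 Y218.518
G01 X22.821 Y221.224
G01 X18.044 Y222.174
G01 X13.267 Y221.224
G01 X9.218 Y218.518
G01 X6.512 Y214.469
G01 X5.562 Y209.692
G01 X6.512 Y204.915
G01 X9.218 Y200.866
G01 X13.267 Y198.160
G01 X18.044 Y197.210
G01 X22.821 Y198.160
G01 X26.870 Y200.866
G01 X29.576 Y204.915
G01 X30.526 Y209.692
M5
G00 X0.000 Y0.000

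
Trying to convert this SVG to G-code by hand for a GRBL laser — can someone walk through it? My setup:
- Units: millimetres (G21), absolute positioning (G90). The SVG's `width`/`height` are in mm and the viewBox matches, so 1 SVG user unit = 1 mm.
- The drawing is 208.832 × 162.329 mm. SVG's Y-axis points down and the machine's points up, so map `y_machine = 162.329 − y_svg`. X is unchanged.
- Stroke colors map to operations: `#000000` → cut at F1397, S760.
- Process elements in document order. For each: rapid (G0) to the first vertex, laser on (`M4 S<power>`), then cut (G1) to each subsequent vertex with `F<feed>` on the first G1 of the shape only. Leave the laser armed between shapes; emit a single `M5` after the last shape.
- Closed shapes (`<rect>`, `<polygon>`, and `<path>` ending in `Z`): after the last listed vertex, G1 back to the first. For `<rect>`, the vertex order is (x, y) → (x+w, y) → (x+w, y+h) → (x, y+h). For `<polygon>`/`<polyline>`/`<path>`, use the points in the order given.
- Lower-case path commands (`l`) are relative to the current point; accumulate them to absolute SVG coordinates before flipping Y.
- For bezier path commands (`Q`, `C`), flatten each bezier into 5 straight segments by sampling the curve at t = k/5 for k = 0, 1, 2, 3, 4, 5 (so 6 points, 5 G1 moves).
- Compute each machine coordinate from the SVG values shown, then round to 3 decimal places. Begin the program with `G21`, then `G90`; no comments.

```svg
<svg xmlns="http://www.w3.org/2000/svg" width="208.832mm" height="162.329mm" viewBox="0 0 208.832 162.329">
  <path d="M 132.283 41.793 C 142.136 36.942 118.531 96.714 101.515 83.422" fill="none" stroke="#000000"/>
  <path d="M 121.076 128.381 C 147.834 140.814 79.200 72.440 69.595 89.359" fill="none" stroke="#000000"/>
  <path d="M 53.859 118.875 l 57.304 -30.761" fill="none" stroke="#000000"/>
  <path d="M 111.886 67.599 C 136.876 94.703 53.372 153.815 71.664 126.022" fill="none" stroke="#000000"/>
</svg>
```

G21
G90
G0 X132.283 Y120.536
M4 S760
G1 X134.500 Y116.793 F1397
G1 X130.610 Y104.150
G1 X122.534 Y89.215
G1 X112.195 Y78.598
G1 X101.515 Y78.907
G0 X121.076 Y33.948
M4 S760
G1 X126.919 Y34.856 F1397
G1 X117.280 Y47.185
G1 X99.572 Y62.963
G1 X81.206 Y74.215
G1 X69.595 Y72.970
G0 X53.859 Y43.454
M4 S760
G1 X111.163 Y74.215 F1397
G0 X111.886 Y94.730
M4 S760
G1 X115.543 Y75.578 F1397
G1 X103.255 Y54.452
G1 X85.117 Y37.059
G1 X71.222 Y29.108
G1 X71.664 Y36.307
M5

1 u = 1 mm; y_m = 162.329 − y.

[1] `<path>` cubic bezier, #000000→cut S760 F1397: (132.283,120.536) → (134.500,116.793) → (130.610,104.150) → (122.534,89.215) → (112.195,78.598) → (101.515,78.907)

[2] `<path>` cubic bezier, #000000→cut S760 F1397: (121.076,33.948) → (126.919,34.856) → (117.280,47.185) → (99.572,62.963) → (81.206,74.215) → (69.595,72.970)

[3] `<path>` line segment, #000000→cut S760 F1397: (53.859,43.454) → (111.163,74.215)

[4] `<path>` cubic bezier, #000000→cut S760 F1397: (111.886,94.730) → (115.543,75.578) → (103.255,54.452) → (85.117,37.059) → (71.222,29.108) → (71.664,36.307)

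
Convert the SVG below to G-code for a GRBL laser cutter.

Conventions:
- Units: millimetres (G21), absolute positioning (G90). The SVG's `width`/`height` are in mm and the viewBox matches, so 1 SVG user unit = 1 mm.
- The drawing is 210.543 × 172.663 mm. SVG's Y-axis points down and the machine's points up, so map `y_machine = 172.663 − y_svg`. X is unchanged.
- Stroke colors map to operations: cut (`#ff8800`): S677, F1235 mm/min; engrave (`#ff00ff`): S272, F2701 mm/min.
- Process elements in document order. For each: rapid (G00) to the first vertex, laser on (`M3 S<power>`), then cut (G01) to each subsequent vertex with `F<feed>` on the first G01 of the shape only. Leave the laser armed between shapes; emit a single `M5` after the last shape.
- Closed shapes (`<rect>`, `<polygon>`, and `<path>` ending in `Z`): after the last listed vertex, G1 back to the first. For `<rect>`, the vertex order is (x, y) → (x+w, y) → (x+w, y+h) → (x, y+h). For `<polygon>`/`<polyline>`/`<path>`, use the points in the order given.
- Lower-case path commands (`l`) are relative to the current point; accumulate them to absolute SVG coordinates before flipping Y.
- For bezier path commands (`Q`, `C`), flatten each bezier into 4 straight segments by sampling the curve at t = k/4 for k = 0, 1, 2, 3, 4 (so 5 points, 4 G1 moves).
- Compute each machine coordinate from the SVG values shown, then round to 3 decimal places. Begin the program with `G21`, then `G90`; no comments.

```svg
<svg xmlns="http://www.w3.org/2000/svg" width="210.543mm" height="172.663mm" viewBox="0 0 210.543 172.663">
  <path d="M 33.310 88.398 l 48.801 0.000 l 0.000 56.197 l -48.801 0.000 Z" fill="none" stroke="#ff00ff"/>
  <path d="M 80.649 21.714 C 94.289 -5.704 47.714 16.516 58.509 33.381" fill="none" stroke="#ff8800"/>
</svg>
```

G21
G90
G00 X33.310 Y84.265
M3 S272
G01 X82.111 Y84.265 F2701
G01 X82.111 Y28.068
G01 X33.310 Y28.068
G01 X33.310 Y84.265
G00 X80.649 Y150.949
M3 S677
G01 X81.426 Y163.065 F1235
G01 X70.646 Y161.722
G01 X59.332 Y152.076
G01 X58.509 Y139.282
M5

1 u = 1 mm; y_m = 172.663 − y.

[1] `<path>` rectangle, #ff00ff→engrave S272 F2701: (33.310,84.265) → (82.111,84.265) → (82.111,28.068) → (33.310,28.068) → (33.310,84.265) (closed)

[2] `<path>` cubic bezier, #ff8800→cut S677 F1235: (80.649,150.949) → (81.426,163.065) → (70.646,161.722) → (59.332,152.076) → (58.509,139.282)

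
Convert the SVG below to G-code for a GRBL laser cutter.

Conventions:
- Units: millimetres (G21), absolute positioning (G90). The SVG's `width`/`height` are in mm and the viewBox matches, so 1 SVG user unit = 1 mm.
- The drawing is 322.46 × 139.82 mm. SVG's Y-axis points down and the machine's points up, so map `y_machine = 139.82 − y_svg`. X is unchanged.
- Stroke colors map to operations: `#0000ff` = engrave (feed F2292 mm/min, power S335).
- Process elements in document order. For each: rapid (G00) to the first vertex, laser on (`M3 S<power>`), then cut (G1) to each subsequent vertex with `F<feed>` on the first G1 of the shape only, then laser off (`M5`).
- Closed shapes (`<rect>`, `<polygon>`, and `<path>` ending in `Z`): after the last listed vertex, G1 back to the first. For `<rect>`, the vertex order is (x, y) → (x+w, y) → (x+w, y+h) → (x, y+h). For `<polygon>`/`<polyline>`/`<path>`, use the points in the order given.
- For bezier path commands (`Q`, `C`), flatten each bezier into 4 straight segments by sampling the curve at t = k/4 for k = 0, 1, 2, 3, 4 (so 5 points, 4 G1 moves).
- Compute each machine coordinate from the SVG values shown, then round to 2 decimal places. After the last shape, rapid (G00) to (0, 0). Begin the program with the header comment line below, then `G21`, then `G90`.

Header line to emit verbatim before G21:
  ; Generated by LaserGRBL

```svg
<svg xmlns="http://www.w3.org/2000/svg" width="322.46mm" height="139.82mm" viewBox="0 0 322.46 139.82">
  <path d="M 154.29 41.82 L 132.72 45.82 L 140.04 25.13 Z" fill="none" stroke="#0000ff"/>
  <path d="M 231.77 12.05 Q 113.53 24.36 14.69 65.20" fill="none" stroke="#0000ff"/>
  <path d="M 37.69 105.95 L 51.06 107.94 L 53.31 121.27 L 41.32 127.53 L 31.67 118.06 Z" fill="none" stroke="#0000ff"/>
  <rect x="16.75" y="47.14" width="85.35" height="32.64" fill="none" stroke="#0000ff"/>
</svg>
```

; Generated by LaserGRBL
G21
G90
G00 X154.29 Y98.00
M3 S335
G1 X132.72 Y94.00 F2292
G1 X140.04 Y114.69
G1 X154.29 Y98.00
M5
G00 X231.77 Y127.77
M3 S335
G1 X173.86 Y119.83 F2292
G1 X118.38 Y108.33
G1 X65.32 Y93.26
G1 X14.69 Y74.62
M5
G00 X37.69 Y33.87
M3 S335
G1 X51.06 Y31.88 F2292
G1 X53.31 Y18.55
G1 X41.32 Y12.29
G1 X31.67 Y21.76
G1 X37.69 Y33.87
M5
G00 X16.75 Y92.68
M3 S335
G1 X102.10 Y92.68 F2292
G1 X102.10 Y60.04
G1 X16.75 Y60.04
G1 X16.75 Y92.68
M5
G00 X0.00 Y0.00

1 u = 1 mm; y_m = 139.82 − y.

[1] `<path>` regular polygon, #0000ff→engrave S335 F2292: (154.29,98.00) → (132.72,94.00) → (140.04,114.69) → (154.29,98.00) (closed)

[2] `<path>` quadratic bezier, #0000ff→engrave S335 F2292: (231.77,127.77) → (173.86,119.83) → (118.38,108.33) → (65.32,93.26) → (14.69,74.62)

[3] `<path>` regular polygon, #0000ff→engrave S335 F2292: (37.69,33.87) → (51.06,31.88) → (53.31,18.55) → (41.32,12.29) → (31.67,21.76) → (37.69,33.87) (closed)

[4] `<rect>` rectangle, #0000ff→engrave S335 F2292: (16.75,92.68) → (102.10,92.68) → (102.10,60.04) → (16.75,60.04) → (16.75,92.68) (closed)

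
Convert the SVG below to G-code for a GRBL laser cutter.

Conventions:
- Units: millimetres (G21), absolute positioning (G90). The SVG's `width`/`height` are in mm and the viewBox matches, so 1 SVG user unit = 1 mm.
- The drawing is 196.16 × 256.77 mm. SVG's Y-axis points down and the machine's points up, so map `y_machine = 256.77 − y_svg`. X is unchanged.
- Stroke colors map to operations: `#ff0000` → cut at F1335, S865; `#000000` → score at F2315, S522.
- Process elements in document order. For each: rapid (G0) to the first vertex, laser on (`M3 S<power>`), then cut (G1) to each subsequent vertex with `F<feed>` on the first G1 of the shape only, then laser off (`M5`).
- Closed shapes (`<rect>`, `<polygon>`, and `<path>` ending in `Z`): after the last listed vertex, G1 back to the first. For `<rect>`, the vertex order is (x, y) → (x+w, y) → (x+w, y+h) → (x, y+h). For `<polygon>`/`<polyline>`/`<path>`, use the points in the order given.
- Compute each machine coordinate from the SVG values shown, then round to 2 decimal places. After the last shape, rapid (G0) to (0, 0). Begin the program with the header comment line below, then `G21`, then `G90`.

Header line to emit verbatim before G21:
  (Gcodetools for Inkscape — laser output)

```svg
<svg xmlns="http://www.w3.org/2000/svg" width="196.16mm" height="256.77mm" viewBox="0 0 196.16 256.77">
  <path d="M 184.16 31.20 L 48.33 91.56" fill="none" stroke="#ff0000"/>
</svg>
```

(Gcodetools for Inkscape — laser output)
G21
G90
G0 X184.16 Y225.57
M3 S865
G1 X48.33 Y165.21 F1335
M5
G0 X0.00 Y0.00

Since the viewBox matches the mm dimensions, user units are millimetres directly. The only transform is the Y-flip y_m = 256.77 − y_svg.

Shape 1 is a line segment drawn with `<path>`. Its stroke #ff0000 means cut at S865, F1335. After flipping Y the toolpath is (184.16,225.57) → (48.33,165.21).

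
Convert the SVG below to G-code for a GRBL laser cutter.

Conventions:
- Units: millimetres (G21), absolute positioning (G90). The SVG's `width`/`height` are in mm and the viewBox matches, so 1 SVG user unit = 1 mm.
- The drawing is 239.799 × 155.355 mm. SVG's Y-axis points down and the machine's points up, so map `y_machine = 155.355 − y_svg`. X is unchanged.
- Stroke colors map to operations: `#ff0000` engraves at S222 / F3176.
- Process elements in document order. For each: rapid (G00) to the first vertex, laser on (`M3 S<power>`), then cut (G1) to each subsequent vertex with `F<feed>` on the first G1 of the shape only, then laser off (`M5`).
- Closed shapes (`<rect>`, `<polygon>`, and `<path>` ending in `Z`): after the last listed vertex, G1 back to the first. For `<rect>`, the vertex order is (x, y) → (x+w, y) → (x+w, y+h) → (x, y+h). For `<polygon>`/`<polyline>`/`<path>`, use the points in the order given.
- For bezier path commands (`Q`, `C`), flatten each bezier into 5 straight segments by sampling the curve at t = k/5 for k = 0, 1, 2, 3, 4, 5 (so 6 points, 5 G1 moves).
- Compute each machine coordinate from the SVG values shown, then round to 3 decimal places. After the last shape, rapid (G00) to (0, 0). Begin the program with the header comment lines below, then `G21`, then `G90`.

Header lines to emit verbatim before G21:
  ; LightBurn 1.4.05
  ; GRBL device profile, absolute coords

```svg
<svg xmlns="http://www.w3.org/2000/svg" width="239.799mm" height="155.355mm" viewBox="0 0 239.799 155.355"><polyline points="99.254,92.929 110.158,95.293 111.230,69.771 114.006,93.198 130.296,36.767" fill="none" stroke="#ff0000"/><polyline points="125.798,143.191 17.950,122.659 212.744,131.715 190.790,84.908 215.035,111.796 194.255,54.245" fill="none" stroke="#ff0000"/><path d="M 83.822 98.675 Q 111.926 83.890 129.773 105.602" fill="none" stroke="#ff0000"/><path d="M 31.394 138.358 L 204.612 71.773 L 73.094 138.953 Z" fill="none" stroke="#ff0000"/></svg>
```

Since the viewBox matches the mm dimensions, user units are millimetres directly. The only transform is the Y-flip y_m = 155.355 − y_svg.

Shape 1 is a open polyline drawn with `<polyline>`. Its stroke #ff0000 means engrave at S222, F3176. After flipping Y the toolpath is (99.254,62.426) → (110.158,60.062) → (111.230,85.584) → (114.006,62.157) → (130.296,118.588).

Shape 2 is a open polyline drawn with `<polyline>`. Its stroke #ff0000 means engrave at S222, F3176. After flipping Y the toolpath is (125.798,12.164) → (17.950,32.696) → (212.744,23.640) → (190.790,70.447) → (215.035,43.559) → (194.255,101.110).

Shape 3 is a quadratic bezier drawn with `<path>`. Its stroke #ff0000 means engrave at S222, F3176. After flipping Y the toolpath is (83.822,56.680) → (94.653,61.134) → (104.664,62.668) → (113.854,61.283) → (122.224,56.978) → (129.773,49.753).

Shape 4 is a closed polygon drawn with `<path>`. Its stroke #ff0000 means engrave at S222, F3176. After flipping Y the toolpath is (31.394,16.997) → (204.612,83.582) → (73.094,16.402) → (31.394,16.997), returning to the start.

; LightBurn 1.4.05
; GRBL device profile, absolute coords
G21
G90
G00 X99.254 Y62.426
M3 S222
G1 X110.158 Y60.062 F3176
G1 X111.230 Y85.584
G1 X114.006 Y62.157
G1 X130.296 Y118.588
M5
G00 X125.798 Y12.164
M3 S222
G1 X17.950 Y32.696 F3176
G1 X212.744 Y23.640
G1 X190.790 Y70.447
G1 X215.035 Y43.559
G1 X194.255 Y101.110
M5
G00 X83.822 Y56.680
M3 S222
G1 X94.653 Y61.134 F3176
G1 X104.664 Y62.668
G1 X113.854 Y61.283
G1 X122.224 Y56.978
G1 X129.773 Y49.753
M5
G00 X31.394 Y16.997
M3 S222
G1 X204.612 Y83.582 F3176
G1 X73.094 Y16.402
G1 X31.394 Y16.997
M5
G00 X0.000 Y0.000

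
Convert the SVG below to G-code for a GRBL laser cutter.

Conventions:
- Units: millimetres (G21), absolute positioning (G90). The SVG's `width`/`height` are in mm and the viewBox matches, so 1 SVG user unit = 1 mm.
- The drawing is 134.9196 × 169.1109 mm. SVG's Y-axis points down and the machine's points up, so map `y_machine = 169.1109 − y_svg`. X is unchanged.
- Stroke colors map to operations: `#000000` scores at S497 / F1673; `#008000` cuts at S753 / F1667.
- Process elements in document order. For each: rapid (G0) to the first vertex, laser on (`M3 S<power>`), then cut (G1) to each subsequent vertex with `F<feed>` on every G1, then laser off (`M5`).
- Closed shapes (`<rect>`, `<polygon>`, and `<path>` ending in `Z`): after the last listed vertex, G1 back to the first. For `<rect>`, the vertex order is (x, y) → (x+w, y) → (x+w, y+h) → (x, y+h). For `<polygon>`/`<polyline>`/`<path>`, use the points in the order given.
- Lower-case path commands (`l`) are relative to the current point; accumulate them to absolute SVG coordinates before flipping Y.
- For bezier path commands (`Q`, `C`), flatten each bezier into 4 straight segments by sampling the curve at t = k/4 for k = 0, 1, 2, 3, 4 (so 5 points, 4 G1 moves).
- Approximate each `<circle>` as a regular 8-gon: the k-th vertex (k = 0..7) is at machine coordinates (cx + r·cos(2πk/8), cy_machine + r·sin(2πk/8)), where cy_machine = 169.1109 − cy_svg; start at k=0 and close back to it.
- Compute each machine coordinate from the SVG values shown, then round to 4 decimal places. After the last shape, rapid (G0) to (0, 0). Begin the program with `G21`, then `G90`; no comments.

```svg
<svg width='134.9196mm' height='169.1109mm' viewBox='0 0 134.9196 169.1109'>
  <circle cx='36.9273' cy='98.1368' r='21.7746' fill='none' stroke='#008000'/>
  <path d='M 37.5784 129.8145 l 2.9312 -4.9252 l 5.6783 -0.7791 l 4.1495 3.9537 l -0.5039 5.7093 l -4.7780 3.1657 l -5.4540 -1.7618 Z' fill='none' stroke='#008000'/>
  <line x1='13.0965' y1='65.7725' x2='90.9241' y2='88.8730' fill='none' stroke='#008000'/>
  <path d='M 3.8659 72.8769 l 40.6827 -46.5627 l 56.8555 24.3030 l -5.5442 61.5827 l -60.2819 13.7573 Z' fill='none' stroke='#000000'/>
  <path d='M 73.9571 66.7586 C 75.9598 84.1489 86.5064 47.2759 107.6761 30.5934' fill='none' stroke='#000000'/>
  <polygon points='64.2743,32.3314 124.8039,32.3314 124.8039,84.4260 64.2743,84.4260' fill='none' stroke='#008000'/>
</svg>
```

G21
G90
G0 X58.7019 Y70.9741
M3 S753
G1 X52.3243 Y86.3711 F1667
G1 X36.9273 Y92.7487 F1667
G1 X21.5303 Y86.3711 F1667
G1 X15.1527 Y70.9741 F1667
G1 X21.5303 Y55.5771 F1667
G1 X36.9273 Y49.1995 F1667
G1 X52.3243 Y55.5771 F1667
G1 X58.7019 Y70.9741 F1667
M5
G0 X37.5784 Y39.2964
M3 S753
G1 X40.5096 Y44.2216 F1667
G1 X46.1879 Y45.0007 F1667
G1 X50.3374 Y41.0470 F1667
G1 X49.8335 Y35.3377 F1667
G1 X45.0555 Y32.1720 F1667
G1 X39.6015 Y33.9338 F1667
G1 X37.5784 Y39.2964 F1667
M5
G0 X13.0965 Y103.3384
M3 S753
G1 X90.9241 Y80.2379 F1667
M5
G0 X3.8659 Y96.2340
M3 S497
G1 X44.5486 Y142.7967 F1673
G1 X101.4041 Y118.4937 F1673
G1 X95.8599 Y56.9110 F1673
G1 X35.5780 Y43.1537 F1673
G1 X3.8659 Y96.2340 F1673
M5
G0 X73.9571 Y102.3523
M3 S497
G1 X77.0936 Y98.3206 F1673
G1 X83.6290 Y107.6576 F1673
G1 X93.7582 Y123.3832 F1673
G1 X107.6761 Y138.5175 F1673
M5
G0 X64.2743 Y136.7795
M3 S753
G1 X124.8039 Y136.7795 F1667
G1 X124.8039 Y84.6849 F1667
G1 X64.2743 Y84.6849 F1667
G1 X64.2743 Y136.7795 F1667
M5
G0 X0.0000 Y0.0000

1 u = 1 mm; y_m = 169.1109 − y.

[1] `<circle>` circle, #008000→cut S753 F1667: (58.7019,70.9741) → (52.3243,86.3711) → (36.9273,92.7487) → (21.5303,86.3711) → (15.1527,70.9741) → (21.5303,55.5771) → (36.9273,49.1995) → (52.3243,55.5771) → (58.7019,70.9741) (closed)

[2] `<path>` regular polygon, #008000→cut S753 F1667: (37.5784,39.2964) → (40.5096,44.2216) → (46.1879,45.0007) → (50.3374,41.0470) → (49.8335,35.3377) → (45.0555,32.1720) → (39.6015,33.9338) → (37.5784,39.2964) (closed)

[3] `<line>` line segment, #008000→cut S753 F1667: (13.0965,103.3384) → (90.9241,80.2379)

[4] `<path>` regular polygon, #000000→score S497 F1673: (3.8659,96.2340) → (44.5486,142.7967) → (101.4041,118.4937) → (95.8599,56.9110) → (35.5780,43.1537) → (3.8659,96.2340) (closed)

[5] `<path>` cubic bezier, #000000→score S497 F1673: (73.9571,102.3523) → (77.0936,98.3206) → (83.6290,107.6576) → (93.7582,123.3832) → (107.6761,138.5175)

[6] `<polygon>` rectangle, #008000→cut S753 F1667: (64.2743,136.7795) → (124.8039,136.7795) → (124.8039,84.6849) → (64.2743,84.6849) → (64.2743,136.7795) (closed)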